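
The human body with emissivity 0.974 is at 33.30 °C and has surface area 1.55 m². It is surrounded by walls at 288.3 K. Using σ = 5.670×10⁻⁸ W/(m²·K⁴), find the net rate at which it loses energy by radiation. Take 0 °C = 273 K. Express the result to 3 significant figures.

Net loss ≈ 162 W

T = 33.30 °C + 273 = 306.30 K.
Area A = 1.55 m².
Net radiated power P_net = εσA(T⁴ − T₀⁴) = 0.974×5.670×10⁻⁸×1.55×(306.30⁴ − 288.3⁴).
T⁴ − T₀⁴ = 8.80213×10⁹ − 6.90842×10⁹ = 1.89371×10⁹ K⁴, so P_net = 162 W.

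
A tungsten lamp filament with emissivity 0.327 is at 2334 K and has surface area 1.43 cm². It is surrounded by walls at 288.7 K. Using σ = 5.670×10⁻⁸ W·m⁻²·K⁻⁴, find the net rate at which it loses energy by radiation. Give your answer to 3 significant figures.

Area A = 1.43 cm² = 1.43×10⁻⁴ m².
Net radiated power P_net = εσA(T⁴ − T₀⁴) = 0.327×5.670×10⁻⁸×1.43×10⁻⁴×(2334⁴ − 288.7⁴).
T⁴ − T₀⁴ = 2.96759×10¹³ − 6.94684×10⁹ = 2.96690×10¹³ K⁴, so P_net = 78.7 W.

Net loss ≈ 78.7 W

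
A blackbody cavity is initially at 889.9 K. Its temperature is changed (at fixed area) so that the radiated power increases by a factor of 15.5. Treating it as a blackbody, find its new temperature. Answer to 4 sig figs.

T₂ ≈ 1766 K

P ∝ T⁴, so T₂/T₁ = (P₂/P₁)^(1/4) = (15.5)^(1/4) = 1.98419.
T₂ = 889.9 × 1.98419 = 1766 K.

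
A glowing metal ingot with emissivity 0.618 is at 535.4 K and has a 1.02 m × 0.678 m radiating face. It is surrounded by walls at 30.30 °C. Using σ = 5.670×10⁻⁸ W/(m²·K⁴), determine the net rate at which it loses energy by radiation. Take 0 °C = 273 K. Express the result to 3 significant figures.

Net loss ≈ 1.79×10³ W

Surroundings: T = 30.30 °C + 273 = 303.30 K.
Area A = 1.02 × 0.678 = 0.69156 m².
Net radiated power P_net = εσA(T⁴ − T₀⁴) = 0.618×5.670×10⁻⁸×0.69156×(535.4⁴ − 303.30⁴).
T⁴ − T₀⁴ = 8.21700×10¹⁰ − 8.46232×10⁹ = 7.37077×10¹⁰ K⁴, so P_net = 1.79×10³ W.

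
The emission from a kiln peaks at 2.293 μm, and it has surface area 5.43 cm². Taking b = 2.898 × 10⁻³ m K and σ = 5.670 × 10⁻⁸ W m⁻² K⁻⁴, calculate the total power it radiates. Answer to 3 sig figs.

P ≈ 78.6 W

Wien's law: T = b/λ_max = 2.898×10⁻³/2.293×10⁻⁶ = 1263.85 K.
Area A = 5.43 cm² = 5.43×10⁻⁴ m².
Then P = σAT⁴ = 5.670×10⁻⁸×5.43×10⁻⁴×(1263.85)⁴ = 78.6 W.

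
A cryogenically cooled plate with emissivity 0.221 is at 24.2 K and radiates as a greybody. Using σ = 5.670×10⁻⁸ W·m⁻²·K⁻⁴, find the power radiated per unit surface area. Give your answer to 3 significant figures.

Stefan–Boltzmann: I = εσT⁴ = 0.221 × 5.670×10⁻⁸ × (24.2)⁴ = 4.30×10⁻³ W/m².

I ≈ 4.30×10⁻³ W/m²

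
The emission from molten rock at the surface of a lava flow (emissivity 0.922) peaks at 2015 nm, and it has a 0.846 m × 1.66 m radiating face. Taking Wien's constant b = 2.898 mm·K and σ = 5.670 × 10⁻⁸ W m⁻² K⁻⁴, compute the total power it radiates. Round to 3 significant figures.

Wien's law: T = b/λ_max = 2.898×10⁻³/2.015×10⁻⁶ = 1438.21 K.
Area A = 0.846 × 1.66 = 1.40436 m².
Then P = εσAT⁴ = 0.922×5.670×10⁻⁸×1.40436×(1438.21)⁴ = 3.14×10⁵ W.

P ≈ 3.14×10⁵ W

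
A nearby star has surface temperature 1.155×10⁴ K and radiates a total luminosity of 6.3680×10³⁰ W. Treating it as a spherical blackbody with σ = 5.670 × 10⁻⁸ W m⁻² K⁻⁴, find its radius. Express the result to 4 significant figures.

R ≈ 2.241×10¹⁰ m

L = 4πR²σT⁴ ⇒ R = √(L/(4πσT⁴)).
σT⁴ = 1.00905×10⁹ W/m², so R = √(6.3680×10³⁰/(4π×1.00905×10⁹)) = 2.241×10¹⁰ m.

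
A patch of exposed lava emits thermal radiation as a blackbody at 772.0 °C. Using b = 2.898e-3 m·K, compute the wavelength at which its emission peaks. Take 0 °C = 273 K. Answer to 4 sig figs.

T = 772.0 °C + 273 = 1045.0 K.
Wien's displacement law: λ_max = b/T = (2.898×10⁻³ m·K)/(1045.0 K) = 2.7732×10⁻⁶ m.
That is 2773 nm, in the infrared range.

λ_max ≈ 2773 nm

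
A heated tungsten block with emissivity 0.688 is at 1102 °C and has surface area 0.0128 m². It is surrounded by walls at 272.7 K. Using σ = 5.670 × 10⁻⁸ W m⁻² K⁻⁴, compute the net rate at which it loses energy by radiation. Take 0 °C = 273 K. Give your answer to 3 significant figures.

Net loss ≈ 1.78×10³ W

T = 1102 °C + 273 = 1375 K.
Area A = 0.0128 m².
Net radiated power P_net = εσA(T⁴ − T₀⁴) = 0.688×5.670×10⁻⁸×0.0128×(1375⁴ − 272.7⁴).
T⁴ − T₀⁴ = 3.57446×10¹² − 5.53020×10⁹ = 3.56893×10¹² K⁴, so P_net = 1.78×10³ W.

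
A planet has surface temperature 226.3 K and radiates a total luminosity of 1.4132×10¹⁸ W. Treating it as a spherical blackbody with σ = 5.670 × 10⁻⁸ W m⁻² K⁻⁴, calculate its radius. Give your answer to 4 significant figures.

L = 4πR²σT⁴ ⇒ R = √(L/(4πσT⁴)).
σT⁴ = 148.704 W/m², so R = √(1.4132×10¹⁸/(4π×148.704)) = 2.750×10⁷ m.

R ≈ 2.750×10⁷ m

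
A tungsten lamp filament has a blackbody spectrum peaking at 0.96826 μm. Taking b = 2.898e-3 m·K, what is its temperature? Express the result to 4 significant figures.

T ≈ 2993 K

Wien's law gives T = b/λ_max = (2.898×10⁻³ m·K)/(9.6826×10⁻⁷ m) = 2993 K.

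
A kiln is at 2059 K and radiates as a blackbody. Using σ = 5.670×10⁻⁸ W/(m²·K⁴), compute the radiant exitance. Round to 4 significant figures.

Stefan–Boltzmann: I = σT⁴ = 5.670×10⁻⁸ × (2059)⁴ = 1.019×10⁶ W/m².

I ≈ 1.019×10⁶ W/m²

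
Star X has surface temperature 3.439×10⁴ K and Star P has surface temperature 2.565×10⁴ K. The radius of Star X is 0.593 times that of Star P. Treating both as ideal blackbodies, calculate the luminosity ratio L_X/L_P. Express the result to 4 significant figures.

L ∝ R²T⁴, so L_X/L_P = (R_X/R_P)²(T_X/T_P)⁴ = (0.593)² × (3.439×10⁴/2.565×10⁴)⁴ = 0.351649 × 3.23131 = 1.136.

L_X/L_P ≈ 1.136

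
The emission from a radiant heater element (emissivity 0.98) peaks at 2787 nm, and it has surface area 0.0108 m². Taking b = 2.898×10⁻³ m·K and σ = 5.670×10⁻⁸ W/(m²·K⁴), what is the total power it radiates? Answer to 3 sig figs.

Wien's law: T = b/λ_max = 2.898×10⁻³/2.787×10⁻⁶ = 1039.83 K.
Area A = 0.0108 m².
Then P = εσAT⁴ = 0.98×5.670×10⁻⁸×0.0108×(1039.83)⁴ = 702 W.

P ≈ 702 W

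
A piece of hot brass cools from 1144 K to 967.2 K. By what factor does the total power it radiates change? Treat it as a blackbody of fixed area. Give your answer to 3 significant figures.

P₂/P₁ ≈ 0.511

P ∝ T⁴, so P₂/P₁ = (T₂/T₁)⁴ = (967.2/1144)⁴ = (0.845455)⁴ = 0.511.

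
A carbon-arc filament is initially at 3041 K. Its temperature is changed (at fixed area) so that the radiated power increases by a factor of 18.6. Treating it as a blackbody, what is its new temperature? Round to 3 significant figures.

P ∝ T⁴, so T₂/T₁ = (P₂/P₁)^(1/4) = (18.6)^(1/4) = 2.07672.
T₂ = 3041 × 2.07672 = 6.32×10³ K.

T₂ ≈ 6.32×10³ K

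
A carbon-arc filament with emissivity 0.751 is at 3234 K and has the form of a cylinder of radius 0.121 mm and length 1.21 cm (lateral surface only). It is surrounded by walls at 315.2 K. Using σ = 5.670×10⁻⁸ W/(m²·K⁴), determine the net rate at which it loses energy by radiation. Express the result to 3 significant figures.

Net loss ≈ 42.8 W

Lateral area A = 2πrL = 2π×1.21×10⁻⁴×0.0121 = 9.19921×10⁻⁶ m².
Net radiated power P_net = εσA(T⁴ − T₀⁴) = 0.751×5.670×10⁻⁸×9.19921×10⁻⁶×(3234⁴ − 315.2⁴).
T⁴ − T₀⁴ = 1.09386×10¹⁴ − 9.87063×10⁹ = 1.09376×10¹⁴ K⁴, so P_net = 42.8 W.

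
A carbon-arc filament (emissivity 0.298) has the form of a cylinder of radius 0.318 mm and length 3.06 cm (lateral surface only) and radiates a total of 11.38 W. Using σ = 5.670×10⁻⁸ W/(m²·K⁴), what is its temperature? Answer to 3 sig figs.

T ≈ 1.82×10³ K

Lateral area A = 2πrL = 2π×3.18×10⁻⁴×0.0306 = 6.11404×10⁻⁵ m².
P = εσAT⁴ ⇒ T = (P/(εσA))^(1/4) = (11.38/(0.298×5.670×10⁻⁸×6.11404×10⁻⁵))^(1/4) = 1.82×10³ K.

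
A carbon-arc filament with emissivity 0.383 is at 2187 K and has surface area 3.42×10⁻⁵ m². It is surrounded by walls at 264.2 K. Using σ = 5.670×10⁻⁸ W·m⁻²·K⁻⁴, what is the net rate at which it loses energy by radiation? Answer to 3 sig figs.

Area A = 3.42×10⁻⁵ m².
Net radiated power P_net = εσA(T⁴ − T₀⁴) = 0.383×5.670×10⁻⁸×3.42×10⁻⁵×(2187⁴ − 264.2⁴).
T⁴ − T₀⁴ = 2.28768×10¹³ − 4.87227×10⁹ = 2.28719×10¹³ K⁴, so P_net = 17.0 W.

Net loss ≈ 17.0 W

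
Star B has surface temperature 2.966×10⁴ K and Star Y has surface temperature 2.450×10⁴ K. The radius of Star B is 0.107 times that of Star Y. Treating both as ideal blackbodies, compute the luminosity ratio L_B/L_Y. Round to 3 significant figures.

L_B/L_Y ≈ 0.0246

L ∝ R²T⁴, so L_B/L_Y = (R_B/R_Y)²(T_B/T_Y)⁴ = (0.107)² × (2.966×10⁴/2.450×10⁴)⁴ = 0.011449 × 2.14793 = 0.0246.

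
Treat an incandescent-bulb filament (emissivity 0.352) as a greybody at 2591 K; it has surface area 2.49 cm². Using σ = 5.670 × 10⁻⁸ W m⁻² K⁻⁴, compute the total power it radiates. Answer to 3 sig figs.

Area A = 2.49 cm² = 2.49×10⁻⁴ m².
P = εσAT⁴ = 0.352 × 5.670×10⁻⁸ × 2.49×10⁻⁴ × (2591)⁴ = 224 W.

P ≈ 224 W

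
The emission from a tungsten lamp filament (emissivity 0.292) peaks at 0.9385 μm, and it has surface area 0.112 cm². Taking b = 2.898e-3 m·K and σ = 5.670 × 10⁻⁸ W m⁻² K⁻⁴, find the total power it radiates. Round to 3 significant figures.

P ≈ 16.9 W

Wien's law: T = b/λ_max = 2.898×10⁻³/9.385×10⁻⁷ = 3087.91 K.
Area A = 0.112 cm² = 1.12×10⁻⁵ m².
Then P = εσAT⁴ = 0.292×5.670×10⁻⁸×1.12×10⁻⁵×(3087.91)⁴ = 16.9 W.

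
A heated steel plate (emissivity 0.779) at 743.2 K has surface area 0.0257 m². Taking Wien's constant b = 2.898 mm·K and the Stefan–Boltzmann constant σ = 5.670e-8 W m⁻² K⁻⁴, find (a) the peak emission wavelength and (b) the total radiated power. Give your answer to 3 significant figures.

(a) λ_max = b/T = 2.898×10⁻³/743.2 = 3.899×10⁻⁶ m = 3.90 μm.
Area A = 0.0257 m².
(b) P = εσAT⁴ = 0.779×5.670×10⁻⁸×0.0257×(743.2)⁴ = 346 W.

λ_max ≈ 3.90 μm; P ≈ 346 W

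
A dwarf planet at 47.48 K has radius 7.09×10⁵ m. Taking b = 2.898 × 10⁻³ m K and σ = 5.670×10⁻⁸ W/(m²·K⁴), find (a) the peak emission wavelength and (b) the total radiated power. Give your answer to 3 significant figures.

(a) λ_max = b/T = 2.898×10⁻³/47.48 = 6.104×10⁻⁵ m = 61.0 μm.
Surface area A = 4πR² = 4π(7.09×10⁵ m)² = 6.31688×10¹² m².
(b) P = σAT⁴ = 5.670×10⁻⁸×6.31688×10¹²×(47.48)⁴ = 1.82×10¹² W.

λ_max ≈ 61.0 μm; P ≈ 1.82×10¹² W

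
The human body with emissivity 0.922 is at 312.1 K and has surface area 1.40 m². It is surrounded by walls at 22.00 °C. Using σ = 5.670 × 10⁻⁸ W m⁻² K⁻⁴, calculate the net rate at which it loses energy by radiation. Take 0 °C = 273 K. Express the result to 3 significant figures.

Surroundings: T = 22.00 °C + 273 = 295.00 K.
Area A = 1.40 m².
Net radiated power P_net = εσA(T⁴ − T₀⁴) = 0.922×5.670×10⁻⁸×1.40×(312.1⁴ − 295.00⁴).
T⁴ − T₀⁴ = 9.48801×10⁹ − 7.57335×10⁹ = 1.91466×10⁹ K⁴, so P_net = 140 W.

Net loss ≈ 140 W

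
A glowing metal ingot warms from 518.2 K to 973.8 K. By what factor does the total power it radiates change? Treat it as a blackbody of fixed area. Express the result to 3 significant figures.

P ∝ T⁴, so P₂/P₁ = (T₂/T₁)⁴ = (973.8/518.2)⁴ = (1.87920)⁴ = 12.5.

P₂/P₁ ≈ 12.5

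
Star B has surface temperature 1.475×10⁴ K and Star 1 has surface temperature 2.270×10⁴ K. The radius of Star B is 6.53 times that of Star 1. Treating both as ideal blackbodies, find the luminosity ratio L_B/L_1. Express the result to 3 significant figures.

L_B/L_1 ≈ 7.60

L ∝ R²T⁴, so L_B/L_1 = (R_B/R_1)²(T_B/T_1)⁴ = (6.53)² × (1.475×10⁴/2.270×10⁴)⁴ = 42.6409 × 0.178264 = 7.60.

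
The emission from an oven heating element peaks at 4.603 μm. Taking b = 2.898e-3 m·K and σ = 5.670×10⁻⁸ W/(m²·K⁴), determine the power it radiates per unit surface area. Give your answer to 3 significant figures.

Wien's law: T = b/λ_max = 2.898×10⁻³/4.603×10⁻⁶ = 629.589 K.
Then I = σT⁴ = 5.670×10⁻⁸×(629.589)⁴ = 8.91×10³ W/m².

I ≈ 8.91×10³ W/m²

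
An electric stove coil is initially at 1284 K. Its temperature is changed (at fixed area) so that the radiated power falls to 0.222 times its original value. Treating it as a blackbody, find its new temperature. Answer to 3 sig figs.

T₂ ≈ 881 K

P ∝ T⁴, so T₂/T₁ = (P₂/P₁)^(1/4) = (0.222)^(1/4) = 0.686417.
T₂ = 1284 × 0.686417 = 881 K.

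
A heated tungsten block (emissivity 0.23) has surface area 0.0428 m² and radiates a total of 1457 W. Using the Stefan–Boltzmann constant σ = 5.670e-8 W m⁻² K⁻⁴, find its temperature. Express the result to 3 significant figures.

Area A = 0.0428 m².
P = εσAT⁴ ⇒ T = (P/(εσA))^(1/4) = (1457/(0.23×5.670×10⁻⁸×0.0428))^(1/4) = 1.27×10³ K.

T ≈ 1.27×10³ K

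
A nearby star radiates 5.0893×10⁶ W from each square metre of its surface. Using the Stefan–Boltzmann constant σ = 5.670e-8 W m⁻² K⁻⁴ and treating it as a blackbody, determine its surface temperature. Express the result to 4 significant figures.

I = σT⁴, so T = (I/σ)^(1/4) = (5.0893×10⁶/(5.670×10⁻⁸))^(1/4) = 3078 K.

T ≈ 3078 K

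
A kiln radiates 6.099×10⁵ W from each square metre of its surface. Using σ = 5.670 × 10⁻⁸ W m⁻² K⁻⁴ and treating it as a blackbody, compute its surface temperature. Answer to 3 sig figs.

I = σT⁴, so T = (I/σ)^(1/4) = (6.099×10⁵/(5.670×10⁻⁸))^(1/4) = 1.81×10³ K.

T ≈ 1.81×10³ K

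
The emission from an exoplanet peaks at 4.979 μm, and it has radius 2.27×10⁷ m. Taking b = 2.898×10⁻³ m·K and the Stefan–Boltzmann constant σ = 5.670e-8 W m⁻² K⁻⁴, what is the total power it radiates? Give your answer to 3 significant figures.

P ≈ 4.21×10¹⁹ W

Wien's law: T = b/λ_max = 2.898×10⁻³/4.979×10⁻⁶ = 582.045 K.
Surface area A = 4πR² = 4π(2.27×10⁷ m)² = 6.47533×10¹⁵ m².
Then P = σAT⁴ = 5.670×10⁻⁸×6.47533×10¹⁵×(582.045)⁴ = 4.21×10¹⁹ W.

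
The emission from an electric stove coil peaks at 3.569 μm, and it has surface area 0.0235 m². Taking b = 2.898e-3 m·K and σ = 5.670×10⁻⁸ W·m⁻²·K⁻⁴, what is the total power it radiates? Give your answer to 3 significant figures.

P ≈ 579 W

Wien's law: T = b/λ_max = 2.898×10⁻³/3.569×10⁻⁶ = 811.992 K.
Area A = 0.0235 m².
Then P = σAT⁴ = 5.670×10⁻⁸×0.0235×(811.992)⁴ = 579 W.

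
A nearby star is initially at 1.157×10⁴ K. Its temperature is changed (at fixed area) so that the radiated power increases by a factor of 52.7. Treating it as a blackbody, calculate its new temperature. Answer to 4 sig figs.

T₂ ≈ 3.117×10⁴ K

P ∝ T⁴, so T₂/T₁ = (P₂/P₁)^(1/4) = (52.7)^(1/4) = 2.69434.
T₂ = 1.157×10⁴ × 2.69434 = 3.117×10⁴ K.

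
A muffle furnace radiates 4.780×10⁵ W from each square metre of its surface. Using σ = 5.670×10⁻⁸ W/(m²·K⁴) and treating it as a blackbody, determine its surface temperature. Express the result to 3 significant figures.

I = σT⁴, so T = (I/σ)^(1/4) = (4.780×10⁵/(5.670×10⁻⁸))^(1/4) = 1.70×10³ K.

T ≈ 1.70×10³ K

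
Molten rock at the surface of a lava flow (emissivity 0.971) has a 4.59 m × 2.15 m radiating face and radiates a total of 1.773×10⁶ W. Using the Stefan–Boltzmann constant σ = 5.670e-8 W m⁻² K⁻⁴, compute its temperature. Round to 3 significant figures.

Area A = 4.59 × 2.15 = 9.8685 m².
P = εσAT⁴ ⇒ T = (P/(εσA))^(1/4) = (1.773×10⁶/(0.971×5.670×10⁻⁸×9.8685))^(1/4) = 1.34×10³ K.

T ≈ 1.34×10³ K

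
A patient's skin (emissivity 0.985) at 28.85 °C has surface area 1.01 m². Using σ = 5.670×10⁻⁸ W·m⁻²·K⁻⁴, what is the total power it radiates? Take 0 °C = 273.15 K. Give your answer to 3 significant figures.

P ≈ 469 W

T = 28.85 °C + 273.15 = 302.00 K.
Area A = 1.01 m².
P = εσAT⁴ = 0.985 × 5.670×10⁻⁸ × 1.01 × (302.00)⁴ = 469 W.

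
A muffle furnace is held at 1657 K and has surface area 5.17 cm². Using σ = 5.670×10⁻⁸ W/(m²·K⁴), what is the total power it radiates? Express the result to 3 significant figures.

Area A = 5.17 cm² = 5.17×10⁻⁴ m².
P = σAT⁴ = 5.670×10⁻⁸ × 5.17×10⁻⁴ × (1657)⁴ = 221 W.

P ≈ 221 W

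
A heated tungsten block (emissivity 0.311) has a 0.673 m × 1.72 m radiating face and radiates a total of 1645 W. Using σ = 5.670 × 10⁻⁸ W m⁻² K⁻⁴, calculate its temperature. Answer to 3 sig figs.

T ≈ 533 K

Area A = 0.673 × 1.72 = 1.15756 m².
P = εσAT⁴ ⇒ T = (P/(εσA))^(1/4) = (1645/(0.311×5.670×10⁻⁸×1.15756))^(1/4) = 533 K.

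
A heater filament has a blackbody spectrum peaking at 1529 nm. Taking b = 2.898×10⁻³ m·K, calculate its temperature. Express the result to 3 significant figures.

T ≈ 1.90×10³ K

Wien's law gives T = b/λ_max = (2.898×10⁻³ m·K)/(1.529×10⁻⁶ m) = 1.90×10³ K.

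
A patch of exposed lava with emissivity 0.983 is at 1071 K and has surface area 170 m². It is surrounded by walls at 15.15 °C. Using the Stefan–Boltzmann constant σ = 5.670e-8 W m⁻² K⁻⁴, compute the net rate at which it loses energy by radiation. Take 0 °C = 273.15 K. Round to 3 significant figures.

Surroundings: T = 15.15 °C + 273.15 = 288.30 K.
Area A = 170 m².
Net radiated power P_net = εσA(T⁴ − T₀⁴) = 0.983×5.670×10⁻⁸×170×(1071⁴ − 288.30⁴).
T⁴ − T₀⁴ = 1.31570×10¹² − 6.90842×10⁹ = 1.30879×10¹² K⁴, so P_net = 1.24×10⁷ W.

Net loss ≈ 1.24×10⁷ W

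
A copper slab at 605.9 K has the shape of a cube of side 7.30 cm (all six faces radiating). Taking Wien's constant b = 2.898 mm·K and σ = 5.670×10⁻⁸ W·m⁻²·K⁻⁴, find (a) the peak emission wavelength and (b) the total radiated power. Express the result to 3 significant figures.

(a) λ_max = b/T = 2.898×10⁻³/605.9 = 4.783×10⁻⁶ m = 4.78 μm.
Area A = 6s² = 6×(0.0730 m)² = 0.031974 m².
(b) P = σAT⁴ = 5.670×10⁻⁸×0.031974×(605.9)⁴ = 244 W.

λ_max ≈ 4.78 μm; P ≈ 244 W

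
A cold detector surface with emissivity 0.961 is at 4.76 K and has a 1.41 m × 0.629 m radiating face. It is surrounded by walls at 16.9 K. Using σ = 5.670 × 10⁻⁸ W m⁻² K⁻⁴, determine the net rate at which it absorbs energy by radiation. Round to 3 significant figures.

Net gain ≈ 3.92×10⁻³ W

Area A = 1.41 × 0.629 = 0.88689 m².
Net radiated power P_net = εσA(T⁴ − T₀⁴) = 0.961×5.670×10⁻⁸×0.88689×(4.76⁴ − 16.9⁴).
T⁴ − T₀⁴ = 513.367 − 81573.1 = -81059.7 K⁴, so P_net = -3.92×10⁻³ W — negative, meaning a net gain of 3.92×10⁻³ W.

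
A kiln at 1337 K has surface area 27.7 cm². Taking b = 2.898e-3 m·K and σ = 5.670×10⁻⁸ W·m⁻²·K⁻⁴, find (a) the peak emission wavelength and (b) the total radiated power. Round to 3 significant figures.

(a) λ_max = b/T = 2.898×10⁻³/1337 = 2.168×10⁻⁶ m = 2.17 μm.
Area A = 27.7 cm² = 2.77×10⁻³ m².
(b) P = σAT⁴ = 5.670×10⁻⁸×2.77×10⁻³×(1337)⁴ = 502 W.

λ_max ≈ 2.17 μm; P ≈ 502 W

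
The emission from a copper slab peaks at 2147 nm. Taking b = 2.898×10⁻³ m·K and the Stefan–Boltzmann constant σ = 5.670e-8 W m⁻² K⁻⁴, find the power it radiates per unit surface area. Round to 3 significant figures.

Wien's law: T = b/λ_max = 2.898×10⁻³/2.147×10⁻⁶ = 1349.79 K.
Then I = σT⁴ = 5.670×10⁻⁸×(1349.79)⁴ = 1.88×10⁵ W/m².

I ≈ 1.88×10⁵ W/m²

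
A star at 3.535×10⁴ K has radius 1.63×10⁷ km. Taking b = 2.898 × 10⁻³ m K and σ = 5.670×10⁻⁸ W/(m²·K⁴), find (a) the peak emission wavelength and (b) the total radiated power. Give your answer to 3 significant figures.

λ_max ≈ 82.0 nm; P ≈ 2.96×10³² W

(a) λ_max = b/T = 2.898×10⁻³/3.535×10⁴ = 8.198×10⁻⁸ m = 82.0 nm.
Surface area A = 4πR² = 4π(1.63×10¹⁰ m)² = 3.33876×10²¹ m².
(b) P = σAT⁴ = 5.670×10⁻⁸×3.33876×10²¹×(3.535×10⁴)⁴ = 2.96×10³² W.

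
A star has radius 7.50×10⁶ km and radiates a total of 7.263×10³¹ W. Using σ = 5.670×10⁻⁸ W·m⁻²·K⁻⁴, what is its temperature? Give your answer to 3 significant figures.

Surface area A = 4πR² = 4π(7.50×10⁹ m)² = 7.06858×10²⁰ m².
P = σAT⁴ ⇒ T = (P/(σA))^(1/4) = (7.263×10³¹/(5.670×10⁻⁸×7.06858×10²⁰))^(1/4) = 3.67×10⁴ K.

T ≈ 3.67×10⁴ K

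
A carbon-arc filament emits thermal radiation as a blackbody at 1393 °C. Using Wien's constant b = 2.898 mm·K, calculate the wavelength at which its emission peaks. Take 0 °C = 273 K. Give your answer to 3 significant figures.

T = 1393 °C + 273 = 1666 K.
Wien's displacement law: λ_max = b/T = (2.898×10⁻³ m·K)/(1666 K) = 1.739×10⁻⁶ m.
That is 1.74×10³ nm, in the infrared range.

λ_max ≈ 1.74×10³ nm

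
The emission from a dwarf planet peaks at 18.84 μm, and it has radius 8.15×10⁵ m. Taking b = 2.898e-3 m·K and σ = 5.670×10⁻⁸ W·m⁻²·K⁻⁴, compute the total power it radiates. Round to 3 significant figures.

Wien's law: T = b/λ_max = 2.898×10⁻³/1.884×10⁻⁵ = 153.822 K.
Surface area A = 4πR² = 4π(8.15×10⁵ m)² = 8.34690×10¹² m².
Then P = σAT⁴ = 5.670×10⁻⁸×8.34690×10¹²×(153.822)⁴ = 2.65×10¹⁴ W.

P ≈ 2.65×10¹⁴ W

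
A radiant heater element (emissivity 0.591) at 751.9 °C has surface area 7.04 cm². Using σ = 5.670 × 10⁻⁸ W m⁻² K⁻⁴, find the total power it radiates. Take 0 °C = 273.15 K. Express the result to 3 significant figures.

P ≈ 26.0 W

T = 751.9 °C + 273.15 = 1025.05 K.
Area A = 7.04 cm² = 7.04×10⁻⁴ m².
P = εσAT⁴ = 0.591 × 5.670×10⁻⁸ × 7.04×10⁻⁴ × (1025.05)⁴ = 26.0 W.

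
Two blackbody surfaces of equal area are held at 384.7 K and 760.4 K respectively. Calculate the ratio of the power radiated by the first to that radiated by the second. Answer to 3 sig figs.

P₁/P₂ ≈ 0.0655

With equal areas, P₁/P₂ = (T₁/T₂)⁴ = (384.7/760.4)⁴ = 0.0655.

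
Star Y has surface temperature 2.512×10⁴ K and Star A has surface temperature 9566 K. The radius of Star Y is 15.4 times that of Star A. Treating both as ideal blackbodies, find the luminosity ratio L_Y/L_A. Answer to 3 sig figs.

L ∝ R²T⁴, so L_Y/L_A = (R_Y/R_A)²(T_Y/T_A)⁴ = (15.4)² × (2.512×10⁴/9566)⁴ = 237.16 × 47.5507 = 1.13×10⁴.

L_Y/L_A ≈ 1.13×10⁴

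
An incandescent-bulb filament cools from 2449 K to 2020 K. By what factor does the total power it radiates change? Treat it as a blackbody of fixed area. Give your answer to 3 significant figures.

P₂/P₁ ≈ 0.463

P ∝ T⁴, so P₂/P₁ = (T₂/T₁)⁴ = (2020/2449)⁴ = (0.824826)⁴ = 0.463.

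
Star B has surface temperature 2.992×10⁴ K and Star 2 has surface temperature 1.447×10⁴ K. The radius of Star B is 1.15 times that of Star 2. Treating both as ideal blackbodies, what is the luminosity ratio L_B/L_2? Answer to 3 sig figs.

L ∝ R²T⁴, so L_B/L_2 = (R_B/R_2)²(T_B/T_2)⁴ = (1.15)² × (2.992×10⁴/1.447×10⁴)⁴ = 1.3225 × 18.2798 = 24.2.

L_B/L_2 ≈ 24.2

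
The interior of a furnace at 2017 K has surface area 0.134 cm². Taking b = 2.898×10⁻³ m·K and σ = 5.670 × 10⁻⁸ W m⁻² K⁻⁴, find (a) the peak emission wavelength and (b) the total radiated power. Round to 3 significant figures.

(a) λ_max = b/T = 2.898×10⁻³/2017 = 1.437×10⁻⁶ m = 1.44 μm.
Area A = 0.134 cm² = 1.34×10⁻⁵ m².
(b) P = σAT⁴ = 5.670×10⁻⁸×1.34×10⁻⁵×(2017)⁴ = 12.6 W.

λ_max ≈ 1.44 μm; P ≈ 12.6 W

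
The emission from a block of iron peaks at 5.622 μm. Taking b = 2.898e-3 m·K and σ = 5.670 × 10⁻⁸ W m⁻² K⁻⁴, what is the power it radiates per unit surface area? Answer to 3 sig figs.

I ≈ 4.00×10³ W/m²

Wien's law: T = b/λ_max = 2.898×10⁻³/5.622×10⁻⁶ = 515.475 K.
Then I = σT⁴ = 5.670×10⁻⁸×(515.475)⁴ = 4.00×10³ W/m².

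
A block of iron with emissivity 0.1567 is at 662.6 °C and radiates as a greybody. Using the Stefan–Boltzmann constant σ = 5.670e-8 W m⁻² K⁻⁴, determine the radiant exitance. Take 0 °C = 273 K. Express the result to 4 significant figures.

I ≈ 6808 W/m²

T = 662.6 °C + 273 = 935.6 K.
Stefan–Boltzmann: I = εσT⁴ = 0.1567 × 5.670×10⁻⁸ × (935.6)⁴ = 6808 W/m².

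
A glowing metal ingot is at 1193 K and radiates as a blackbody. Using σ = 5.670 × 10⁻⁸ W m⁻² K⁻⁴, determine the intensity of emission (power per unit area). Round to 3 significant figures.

I ≈ 1.15×10⁵ W/m²

Stefan–Boltzmann: I = σT⁴ = 5.670×10⁻⁸ × (1193)⁴ = 1.15×10⁵ W/m².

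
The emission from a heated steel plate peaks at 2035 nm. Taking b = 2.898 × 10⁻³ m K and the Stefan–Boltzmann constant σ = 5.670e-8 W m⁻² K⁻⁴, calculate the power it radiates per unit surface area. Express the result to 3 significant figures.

Wien's law: T = b/λ_max = 2.898×10⁻³/2.035×10⁻⁶ = 1424.08 K.
Then I = σT⁴ = 5.670×10⁻⁸×(1424.08)⁴ = 2.33×10⁵ W/m².

I ≈ 2.33×10⁵ W/m²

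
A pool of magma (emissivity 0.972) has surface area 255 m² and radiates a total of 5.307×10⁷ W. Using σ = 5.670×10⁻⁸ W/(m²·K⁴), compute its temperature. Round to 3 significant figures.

Area A = 255 m².
P = εσAT⁴ ⇒ T = (P/(εσA))^(1/4) = (5.307×10⁷/(0.972×5.670×10⁻⁸×255))^(1/4) = 1.39×10³ K.

T ≈ 1.39×10³ K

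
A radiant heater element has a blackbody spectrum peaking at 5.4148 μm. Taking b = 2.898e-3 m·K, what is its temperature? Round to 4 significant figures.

Wien's law gives T = b/λ_max = (2.898×10⁻³ m·K)/(5.4148×10⁻⁶ m) = 535.2 K.

T ≈ 535.2 K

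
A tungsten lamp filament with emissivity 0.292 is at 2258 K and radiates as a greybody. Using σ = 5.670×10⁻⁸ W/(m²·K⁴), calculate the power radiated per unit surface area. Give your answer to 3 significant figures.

Stefan–Boltzmann: I = εσT⁴ = 0.292 × 5.670×10⁻⁸ × (2258)⁴ = 4.30×10⁵ W/m².

I ≈ 4.30×10⁵ W/m²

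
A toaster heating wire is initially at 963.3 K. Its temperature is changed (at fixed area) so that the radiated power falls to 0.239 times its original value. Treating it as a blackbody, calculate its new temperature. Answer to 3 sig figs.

P ∝ T⁴, so T₂/T₁ = (P₂/P₁)^(1/4) = (0.239)^(1/4) = 0.699197.
T₂ = 963.3 × 0.699197 = 674 K.

T₂ ≈ 674 K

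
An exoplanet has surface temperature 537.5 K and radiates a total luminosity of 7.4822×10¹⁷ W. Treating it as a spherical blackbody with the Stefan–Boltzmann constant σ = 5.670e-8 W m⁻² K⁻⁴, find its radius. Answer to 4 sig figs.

R ≈ 3.547×10⁶ m

L = 4πR²σT⁴ ⇒ R = √(L/(4πσT⁴)).
σT⁴ = 4732.57 W/m², so R = √(7.4822×10¹⁷/(4π×4732.57)) = 3.547×10⁶ m.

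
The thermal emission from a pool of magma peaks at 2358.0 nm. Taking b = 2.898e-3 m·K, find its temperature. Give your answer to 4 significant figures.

T ≈ 1229 K

Wien's law gives T = b/λ_max = (2.898×10⁻³ m·K)/(2.3580×10⁻⁶ m) = 1229 K.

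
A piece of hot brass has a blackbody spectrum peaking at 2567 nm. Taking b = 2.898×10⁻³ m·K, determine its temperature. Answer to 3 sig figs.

Wien's law gives T = b/λ_max = (2.898×10⁻³ m·K)/(2.567×10⁻⁶ m) = 1.13×10³ K.

T ≈ 1.13×10³ K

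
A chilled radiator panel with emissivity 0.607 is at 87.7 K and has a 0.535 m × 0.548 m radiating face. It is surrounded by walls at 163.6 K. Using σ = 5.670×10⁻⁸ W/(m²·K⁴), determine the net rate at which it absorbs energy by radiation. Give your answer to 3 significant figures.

Area A = 0.535 × 0.548 = 0.29318 m².
Net radiated power P_net = εσA(T⁴ − T₀⁴) = 0.607×5.670×10⁻⁸×0.29318×(87.7⁴ − 163.6⁴).
T⁴ − T₀⁴ = 5.91559×10⁷ − 7.16363×10⁸ = -6.57207×10⁸ K⁴, so P_net = -6.63 W — negative, meaning a net gain of 6.63 W.

Net gain ≈ 6.63 W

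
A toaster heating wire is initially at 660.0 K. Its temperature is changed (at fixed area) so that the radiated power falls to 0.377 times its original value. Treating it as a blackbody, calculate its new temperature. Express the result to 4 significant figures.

P ∝ T⁴, so T₂/T₁ = (P₂/P₁)^(1/4) = (0.377)^(1/4) = 0.783584.
T₂ = 660.0 × 0.783584 = 517.2 K.

T₂ ≈ 517.2 K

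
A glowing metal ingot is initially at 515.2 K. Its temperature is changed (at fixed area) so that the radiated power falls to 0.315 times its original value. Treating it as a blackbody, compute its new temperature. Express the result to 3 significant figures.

P ∝ T⁴, so T₂/T₁ = (P₂/P₁)^(1/4) = (0.315)^(1/4) = 0.749165.
T₂ = 515.2 × 0.749165 = 386 K.

T₂ ≈ 386 K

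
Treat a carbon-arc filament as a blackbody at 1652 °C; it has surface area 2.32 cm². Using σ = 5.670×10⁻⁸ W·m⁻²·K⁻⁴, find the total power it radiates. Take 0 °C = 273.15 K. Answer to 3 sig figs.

T = 1652 °C + 273.15 = 1925.15 K.
Area A = 2.32 cm² = 2.32×10⁻⁴ m².
P = σAT⁴ = 5.670×10⁻⁸ × 2.32×10⁻⁴ × (1925.15)⁴ = 181 W.

P ≈ 181 W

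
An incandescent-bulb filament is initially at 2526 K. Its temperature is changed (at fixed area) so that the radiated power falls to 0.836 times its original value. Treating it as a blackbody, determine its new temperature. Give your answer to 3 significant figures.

T₂ ≈ 2.42×10³ K

P ∝ T⁴, so T₂/T₁ = (P₂/P₁)^(1/4) = (0.836)^(1/4) = 0.956206.
T₂ = 2526 × 0.956206 = 2.42×10³ K.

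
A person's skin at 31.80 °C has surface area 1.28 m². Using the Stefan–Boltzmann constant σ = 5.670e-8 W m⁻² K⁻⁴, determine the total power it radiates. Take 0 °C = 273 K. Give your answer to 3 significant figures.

P ≈ 626 W

T = 31.80 °C + 273 = 304.80 K.
Area A = 1.28 m².
P = σAT⁴ = 5.670×10⁻⁸ × 1.28 × (304.80)⁴ = 626 W.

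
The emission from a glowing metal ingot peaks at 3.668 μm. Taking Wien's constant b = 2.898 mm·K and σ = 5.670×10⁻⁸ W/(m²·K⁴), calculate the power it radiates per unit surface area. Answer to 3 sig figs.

Wien's law: T = b/λ_max = 2.898×10⁻³/3.668×10⁻⁶ = 790.076 K.
Then I = σT⁴ = 5.670×10⁻⁸×(790.076)⁴ = 2.21×10⁴ W/m².

I ≈ 2.21×10⁴ W/m²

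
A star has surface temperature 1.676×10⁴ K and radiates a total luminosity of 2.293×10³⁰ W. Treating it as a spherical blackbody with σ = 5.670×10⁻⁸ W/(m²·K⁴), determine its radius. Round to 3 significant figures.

L = 4πR²σT⁴ ⇒ R = √(L/(4πσT⁴)).
σT⁴ = 4.47383×10⁹ W/m², so R = √(2.293×10³⁰/(4π×4.47383×10⁹)) = 6.39×10⁹ m.

R ≈ 6.39×10⁹ m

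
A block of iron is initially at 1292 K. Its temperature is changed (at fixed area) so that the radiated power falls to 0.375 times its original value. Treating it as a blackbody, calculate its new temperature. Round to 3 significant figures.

T₂ ≈ 1.01×10³ K

P ∝ T⁴, so T₂/T₁ = (P₂/P₁)^(1/4) = (0.375)^(1/4) = 0.782542.
T₂ = 1292 × 0.782542 = 1.01×10³ K.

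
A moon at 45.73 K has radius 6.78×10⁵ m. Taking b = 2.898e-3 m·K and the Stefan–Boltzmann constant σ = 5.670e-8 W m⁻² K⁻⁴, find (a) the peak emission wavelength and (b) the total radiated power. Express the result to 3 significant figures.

(a) λ_max = b/T = 2.898×10⁻³/45.73 = 6.337×10⁻⁵ m = 63.4 μm.
Surface area A = 4πR² = 4π(6.78×10⁵ m)² = 5.77656×10¹² m².
(b) P = σAT⁴ = 5.670×10⁻⁸×5.77656×10¹²×(45.73)⁴ = 1.43×10¹² W.

λ_max ≈ 63.4 μm; P ≈ 1.43×10¹² W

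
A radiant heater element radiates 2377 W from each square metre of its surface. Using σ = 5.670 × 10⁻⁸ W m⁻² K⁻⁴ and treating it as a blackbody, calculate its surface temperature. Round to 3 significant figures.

I = σT⁴, so T = (I/σ)^(1/4) = (2377/(5.670×10⁻⁸))^(1/4) = 452 K.

T ≈ 452 K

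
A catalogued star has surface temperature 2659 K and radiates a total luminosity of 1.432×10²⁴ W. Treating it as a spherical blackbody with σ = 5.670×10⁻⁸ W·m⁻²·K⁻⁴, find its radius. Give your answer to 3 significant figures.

R ≈ 2.01×10⁸ m

L = 4πR²σT⁴ ⇒ R = √(L/(4πσT⁴)).
σT⁴ = 2.83437×10⁶ W/m², so R = √(1.432×10²⁴/(4π×2.83437×10⁶)) = 2.01×10⁸ m.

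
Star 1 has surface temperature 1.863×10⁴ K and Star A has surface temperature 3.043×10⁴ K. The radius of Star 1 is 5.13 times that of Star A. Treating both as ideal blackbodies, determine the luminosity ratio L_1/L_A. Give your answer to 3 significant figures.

L_1/L_A ≈ 3.70

L ∝ R²T⁴, so L_1/L_A = (R_1/R_A)²(T_1/T_A)⁴ = (5.13)² × (1.863×10⁴/3.043×10⁴)⁴ = 26.3169 × 0.140489 = 3.70.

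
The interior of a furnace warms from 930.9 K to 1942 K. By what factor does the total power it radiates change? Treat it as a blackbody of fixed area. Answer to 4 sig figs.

P₂/P₁ ≈ 18.94

P ∝ T⁴, so P₂/P₁ = (T₂/T₁)⁴ = (1942/930.9)⁴ = (2.08615)⁴ = 18.94.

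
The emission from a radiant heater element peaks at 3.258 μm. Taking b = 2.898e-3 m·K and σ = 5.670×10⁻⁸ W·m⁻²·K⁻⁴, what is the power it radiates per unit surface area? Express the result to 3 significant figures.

Wien's law: T = b/λ_max = 2.898×10⁻³/3.258×10⁻⁶ = 889.503 K.
Then I = σT⁴ = 5.670×10⁻⁸×(889.503)⁴ = 3.55×10⁴ W/m².

I ≈ 3.55×10⁴ W/m²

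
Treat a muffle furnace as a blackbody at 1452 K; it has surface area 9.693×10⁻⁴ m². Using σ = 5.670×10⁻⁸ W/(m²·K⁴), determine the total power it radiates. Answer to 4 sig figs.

Area A = 9.693×10⁻⁴ m².
P = σAT⁴ = 5.670×10⁻⁸ × 9.693×10⁻⁴ × (1452)⁴ = 244.3 W.

P ≈ 244.3 W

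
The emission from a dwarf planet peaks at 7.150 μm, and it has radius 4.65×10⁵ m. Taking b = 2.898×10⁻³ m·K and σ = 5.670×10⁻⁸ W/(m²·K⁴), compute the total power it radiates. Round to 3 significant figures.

Wien's law: T = b/λ_max = 2.898×10⁻³/7.150×10⁻⁶ = 405.315 K.
Surface area A = 4πR² = 4π(4.65×10⁵ m)² = 2.71716×10¹² m².
Then P = σAT⁴ = 5.670×10⁻⁸×2.71716×10¹²×(405.315)⁴ = 4.16×10¹⁵ W.

P ≈ 4.16×10¹⁵ W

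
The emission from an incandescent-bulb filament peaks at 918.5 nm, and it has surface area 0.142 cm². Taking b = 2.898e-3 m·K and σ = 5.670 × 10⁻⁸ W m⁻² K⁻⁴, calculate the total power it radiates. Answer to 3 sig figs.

Wien's law: T = b/λ_max = 2.898×10⁻³/9.185×10⁻⁷ = 3155.14 K.
Area A = 0.142 cm² = 1.42×10⁻⁵ m².
Then P = σAT⁴ = 5.670×10⁻⁸×1.42×10⁻⁵×(3155.14)⁴ = 79.8 W.

P ≈ 79.8 W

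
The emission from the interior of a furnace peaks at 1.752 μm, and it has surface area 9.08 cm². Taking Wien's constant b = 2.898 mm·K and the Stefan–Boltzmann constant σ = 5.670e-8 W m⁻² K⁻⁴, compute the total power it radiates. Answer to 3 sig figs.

Wien's law: T = b/λ_max = 2.898×10⁻³/1.752×10⁻⁶ = 1654.11 K.
Area A = 9.08 cm² = 9.08×10⁻⁴ m².
Then P = σAT⁴ = 5.670×10⁻⁸×9.08×10⁻⁴×(1654.11)⁴ = 385 W.

P ≈ 385 W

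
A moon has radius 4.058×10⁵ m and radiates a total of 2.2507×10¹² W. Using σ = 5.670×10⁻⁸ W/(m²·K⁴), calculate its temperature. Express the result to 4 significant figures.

T ≈ 66.18 K

Surface area A = 4πR² = 4π(4.058×10⁵ m)² = 2.06935×10¹² m².
P = σAT⁴ ⇒ T = (P/(σA))^(1/4) = (2.2507×10¹²/(5.670×10⁻⁸×2.06935×10¹²))^(1/4) = 66.18 K.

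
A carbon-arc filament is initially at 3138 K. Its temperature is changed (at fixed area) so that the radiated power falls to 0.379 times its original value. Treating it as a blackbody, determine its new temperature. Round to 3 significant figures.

T₂ ≈ 2.46×10³ K

P ∝ T⁴, so T₂/T₁ = (P₂/P₁)^(1/4) = (0.379)^(1/4) = 0.784621.
T₂ = 3138 × 0.784621 = 2.46×10³ K.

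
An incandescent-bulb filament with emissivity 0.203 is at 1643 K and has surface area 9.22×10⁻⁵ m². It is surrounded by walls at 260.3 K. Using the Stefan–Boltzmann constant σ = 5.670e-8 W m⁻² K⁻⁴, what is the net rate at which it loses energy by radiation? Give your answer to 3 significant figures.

Area A = 9.22×10⁻⁵ m².
Net radiated power P_net = εσA(T⁴ − T₀⁴) = 0.203×5.670×10⁻⁸×9.22×10⁻⁵×(1643⁴ − 260.3⁴).
T⁴ − T₀⁴ = 7.28702×10¹² − 4.59089×10⁹ = 7.28243×10¹² K⁴, so P_net = 7.73 W.

Net loss ≈ 7.73 W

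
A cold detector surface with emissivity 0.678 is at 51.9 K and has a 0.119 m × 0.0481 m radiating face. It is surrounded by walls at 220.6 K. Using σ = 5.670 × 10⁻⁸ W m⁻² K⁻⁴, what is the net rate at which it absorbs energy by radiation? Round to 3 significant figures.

Net gain ≈ 0.520 W

Area A = 0.119 × 0.0481 = 5.7239×10⁻³ m².
Net radiated power P_net = εσA(T⁴ − T₀⁴) = 0.678×5.670×10⁻⁸×5.7239×10⁻³×(51.9⁴ − 220.6⁴).
T⁴ − T₀⁴ = 7.25553×10⁶ − 2.36822×10⁹ = -2.36096×10⁹ K⁴, so P_net = -0.520 W — negative, meaning a net gain of 0.520 W.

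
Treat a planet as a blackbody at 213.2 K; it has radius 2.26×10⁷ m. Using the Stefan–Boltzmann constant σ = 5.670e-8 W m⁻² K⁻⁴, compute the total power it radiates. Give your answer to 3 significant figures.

Surface area A = 4πR² = 4π(2.26×10⁷ m)² = 6.41840×10¹⁵ m².
P = σAT⁴ = 5.670×10⁻⁸ × 6.41840×10¹⁵ × (213.2)⁴ = 7.52×10¹⁷ W.

P ≈ 7.52×10¹⁷ W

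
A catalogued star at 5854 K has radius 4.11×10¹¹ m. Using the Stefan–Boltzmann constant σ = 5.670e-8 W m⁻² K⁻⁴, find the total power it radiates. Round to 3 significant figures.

P ≈ 1.41×10³² W

Surface area A = 4πR² = 4π(4.11×10¹¹ m)² = 2.12272×10²⁴ m².
P = σAT⁴ = 5.670×10⁻⁸ × 2.12272×10²⁴ × (5854)⁴ = 1.41×10³² W.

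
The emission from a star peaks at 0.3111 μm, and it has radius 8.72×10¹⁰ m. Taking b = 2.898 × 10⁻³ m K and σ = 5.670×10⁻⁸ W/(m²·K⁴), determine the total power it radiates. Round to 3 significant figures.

P ≈ 4.08×10³¹ W

Wien's law: T = b/λ_max = 2.898×10⁻³/3.111×10⁻⁷ = 9315.33 K.
Surface area A = 4πR² = 4π(8.72×10¹⁰ m)² = 9.55527×10²² m².
Then P = σAT⁴ = 5.670×10⁻⁸×9.55527×10²²×(9315.33)⁴ = 4.08×10³¹ W.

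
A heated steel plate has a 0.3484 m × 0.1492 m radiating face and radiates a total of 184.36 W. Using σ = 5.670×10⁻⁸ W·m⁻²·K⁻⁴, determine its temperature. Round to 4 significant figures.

T ≈ 500.1 K

Area A = 0.3484 × 0.1492 = 0.0519813 m².
P = σAT⁴ ⇒ T = (P/(σA))^(1/4) = (184.36/(5.670×10⁻⁸×0.0519813))^(1/4) = 500.1 K.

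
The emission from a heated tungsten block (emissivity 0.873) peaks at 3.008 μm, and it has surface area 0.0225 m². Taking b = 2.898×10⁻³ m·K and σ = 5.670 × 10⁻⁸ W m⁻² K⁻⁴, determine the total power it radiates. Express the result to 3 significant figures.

P ≈ 960 W

Wien's law: T = b/λ_max = 2.898×10⁻³/3.008×10⁻⁶ = 963.431 K.
Area A = 0.0225 m².
Then P = εσAT⁴ = 0.873×5.670×10⁻⁸×0.0225×(963.431)⁴ = 960 W.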